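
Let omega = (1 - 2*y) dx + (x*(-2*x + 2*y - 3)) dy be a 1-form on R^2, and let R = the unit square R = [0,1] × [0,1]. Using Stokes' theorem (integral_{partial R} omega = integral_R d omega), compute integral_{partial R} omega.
integral_(partial R) omega = -2

Stokes: integral_partial_R omega = integral_R d omega with d omega = (∂Q/∂x - ∂P/∂y) dx ∧ dy.
  ∂Q/∂x = -4*x + 2*y - 3
  ∂P/∂y = -2
  integrand = ∂Q/∂x - ∂P/∂y = -4*x + 2*y - 1.
Integrating over R: integral_0^1 integral_0^1 (-4*x + 2*y - 1) dx dy = -2.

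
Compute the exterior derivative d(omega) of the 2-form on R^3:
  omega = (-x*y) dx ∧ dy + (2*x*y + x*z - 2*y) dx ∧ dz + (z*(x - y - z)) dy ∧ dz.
d(omega) = (-2*x + z + 2) dx ∧ dy ∧ dz

For a 2-form omega = sum_{i<j} g_{ij} dx_i ∧ dx_j, the exterior derivative is
  d(omega) = sum_{i<j} d(g_{ij}) ∧ dx_i ∧ dx_j = sum_{i<j, k} (∂g_{ij}/∂x_k) dx_k ∧ dx_i ∧ dx_j.
Expand each term, using dx_k ∧ dx_i ∧ dx_j = sgn(permutation) dx_{(a)} ∧ dx_{(b)} ∧ dx_{(c)} with (a < b < c) sorted:
  d(2*x*y + x*z - 2*y) includes (∂/∂y)(2*x*y + x*z - 2*y) dy = (2*x - 2) dy, which multiplied by dx ∧ dz gives (2 - 2*x) dx ∧ dy ∧ dz
  d(z*(x - y - z)) includes (∂/∂x)(z*(x - y - z)) dx = (z) dx, which multiplied by dy ∧ dz gives (z) dx ∧ dy ∧ dz
Collecting like 3-forms: d(omega) = (-2*x + z + 2) dx ∧ dy ∧ dz.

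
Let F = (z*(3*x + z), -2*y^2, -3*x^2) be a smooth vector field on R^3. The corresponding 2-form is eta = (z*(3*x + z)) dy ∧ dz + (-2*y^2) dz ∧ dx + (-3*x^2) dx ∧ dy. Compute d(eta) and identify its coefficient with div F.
d(eta) = (-4*y + 3*z) dx ∧ dy ∧ dz; div F = -4*y + 3*z

For a 2-form in R^3 of the form above, applying d gives a 3-form with coefficient ∂P/∂x + ∂Q/∂y + ∂R/∂z:
  ∂P/∂x = 3*z
  ∂Q/∂y = -4*y
  ∂R/∂z = 0
Sum = -4*y + 3*z, which is exactly div F.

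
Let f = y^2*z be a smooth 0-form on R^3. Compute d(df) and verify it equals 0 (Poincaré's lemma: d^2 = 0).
d(df) = 0

Step 1: df = sum_i (∂f/∂x_i) dx_i = (0) dx + (2*y*z) dy + (y^2) dz.
Step 2: Apply d again. Using the 1-form formula, the coefficient of dx ∧ dy in d(df) is ∂^2 f/∂x ∂y - ∂^2 f/∂y ∂x = (0) - (0) = 0 (equality of mixed partials for smooth f).
Similarly for dx ∧ dz and dy ∧ dz — all coefficients vanish. So d(df) = 0.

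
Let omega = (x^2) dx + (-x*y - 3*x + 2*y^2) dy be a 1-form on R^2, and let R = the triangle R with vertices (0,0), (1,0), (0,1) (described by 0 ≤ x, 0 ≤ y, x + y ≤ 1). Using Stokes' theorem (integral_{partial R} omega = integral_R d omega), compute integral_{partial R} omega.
integral_(partial R) omega = -5/3

Stokes: integral_partial_R omega = integral_R d omega with d omega = (∂Q/∂x - ∂P/∂y) dx ∧ dy.
  ∂Q/∂x = -y - 3
  ∂P/∂y = 0
  integrand = ∂Q/∂x - ∂P/∂y = -y - 3.
Integrating over R: integral_0^1 integral_0^{1-x} (-y - 3) dy dx = -5/3.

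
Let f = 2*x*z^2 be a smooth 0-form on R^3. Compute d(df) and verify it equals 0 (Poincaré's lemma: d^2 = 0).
d(df) = 0

Step 1: df = sum_i (∂f/∂x_i) dx_i = (2*z^2) dx + (0) dy + (4*x*z) dz.
Step 2: Apply d again. Using the 1-form formula, the coefficient of dx ∧ dy in d(df) is ∂^2 f/∂x ∂y - ∂^2 f/∂y ∂x = (0) - (0) = 0 (equality of mixed partials for smooth f).
Similarly for dx ∧ dz and dy ∧ dz — all coefficients vanish. So d(df) = 0.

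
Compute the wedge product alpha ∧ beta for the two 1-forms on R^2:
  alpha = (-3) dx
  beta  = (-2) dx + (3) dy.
alpha ∧ beta = (-9) dx ∧ dy

Distribute the wedge, using dx_i ∧ dx_j = -dx_j ∧ dx_i and dx_i ∧ dx_i = 0. For each pair (i, j) with i < j, the coefficient of dx_i ∧ dx_j in alpha ∧ beta is (alpha_i * beta_j - alpha_j * beta_i). Collecting: alpha ∧ beta = (-9) dx ∧ dy.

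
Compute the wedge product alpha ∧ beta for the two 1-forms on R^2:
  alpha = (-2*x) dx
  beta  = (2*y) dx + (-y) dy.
alpha ∧ beta = (2*x*y) dx ∧ dy

Distribute the wedge, using dx_i ∧ dx_j = -dx_j ∧ dx_i and dx_i ∧ dx_i = 0. For each pair (i, j) with i < j, the coefficient of dx_i ∧ dx_j in alpha ∧ beta is (alpha_i * beta_j - alpha_j * beta_i). Collecting: alpha ∧ beta = (2*x*y) dx ∧ dy.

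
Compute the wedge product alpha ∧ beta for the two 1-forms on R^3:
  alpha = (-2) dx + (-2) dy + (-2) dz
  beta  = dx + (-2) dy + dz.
alpha ∧ beta = (6) dx ∧ dy + (-6) dy ∧ dz

Distribute the wedge, using dx_i ∧ dx_j = -dx_j ∧ dx_i and dx_i ∧ dx_i = 0. For each pair (i, j) with i < j, the coefficient of dx_i ∧ dx_j in alpha ∧ beta is (alpha_i * beta_j - alpha_j * beta_i). Collecting: alpha ∧ beta = (6) dx ∧ dy + (-6) dy ∧ dz.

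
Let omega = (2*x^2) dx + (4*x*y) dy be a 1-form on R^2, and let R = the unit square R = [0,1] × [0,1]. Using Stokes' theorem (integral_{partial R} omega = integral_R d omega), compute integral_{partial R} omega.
integral_(partial R) omega = 2

Stokes: integral_partial_R omega = integral_R d omega with d omega = (∂Q/∂x - ∂P/∂y) dx ∧ dy.
  ∂Q/∂x = 4*y
  ∂P/∂y = 0
  integrand = ∂Q/∂x - ∂P/∂y = 4*y.
Integrating over R: integral_0^1 integral_0^1 (4*y) dx dy = 2.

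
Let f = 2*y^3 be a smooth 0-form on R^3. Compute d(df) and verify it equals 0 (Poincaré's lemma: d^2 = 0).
d(df) = 0

Step 1: df = sum_i (∂f/∂x_i) dx_i = (0) dx + (6*y^2) dy + (0) dz.
Step 2: Apply d again. Using the 1-form formula, the coefficient of dx ∧ dy in d(df) is ∂^2 f/∂x ∂y - ∂^2 f/∂y ∂x = (0) - (0) = 0 (equality of mixed partials for smooth f).
Similarly for dx ∧ dz and dy ∧ dz — all coefficients vanish. So d(df) = 0.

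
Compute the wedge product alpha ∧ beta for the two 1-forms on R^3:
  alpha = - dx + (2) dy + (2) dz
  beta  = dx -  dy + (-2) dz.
alpha ∧ beta = (-1) dx ∧ dy + (-2) dy ∧ dz

Distribute the wedge, using dx_i ∧ dx_j = -dx_j ∧ dx_i and dx_i ∧ dx_i = 0. For each pair (i, j) with i < j, the coefficient of dx_i ∧ dx_j in alpha ∧ beta is (alpha_i * beta_j - alpha_j * beta_i). Collecting: alpha ∧ beta = (-1) dx ∧ dy + (-2) dy ∧ dz.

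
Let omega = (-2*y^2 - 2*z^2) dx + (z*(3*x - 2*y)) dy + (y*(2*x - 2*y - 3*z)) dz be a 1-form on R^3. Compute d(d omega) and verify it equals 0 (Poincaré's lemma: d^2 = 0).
d(d omega) = 0

Step 1: d omega = sum_{i<j} (∂f_j/∂x_i - ∂f_i/∂x_j) dx_i ∧ dx_j:
  coeff of dx ∧ dy: 4*y + 3*z
  coeff of dx ∧ dz: 2*y + 4*z
  coeff of dy ∧ dz: -x - 2*y - 3*z
Step 2: Apply d again to each 2-form coefficient. The only possible 3-form in R^3 is dx ∧ dy ∧ dz, with coefficient
  ∂(coeff of dy∧dz)/∂x - ∂(coeff of dx∧dz)/∂y + ∂(coeff of dx∧dy)/∂z
  = ∂/∂x (-x - 2*y - 3*z) - ∂/∂y (2*y + 4*z) + ∂/∂z (4*y + 3*z).
Each of these terms simplifies to sums of mixed partials that cancel in pairs. The result is 0 (by equality of mixed partials for smooth functions — Schwarz / Clairaut).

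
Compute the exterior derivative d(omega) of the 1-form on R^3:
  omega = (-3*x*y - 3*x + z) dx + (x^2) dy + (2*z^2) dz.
d(omega) = (5*x) dx ∧ dy + (-1) dx ∧ dz

For a 1-form omega = sum_i f_i dx_i, the exterior derivative is
  d(omega) = sum_{i < j} (∂f_j/∂x_i - ∂f_i/∂x_j) dx_i ∧ dx_j.
  coefficient of dx ∧ dy: ∂f_2/∂x - ∂f_1/∂y = ∂(x^2)/∂x - ∂(-3*x*y - 3*x + z)/∂y = 5*x
  coefficient of dx ∧ dz: ∂f_3/∂x - ∂f_1/∂z = ∂(2*z^2)/∂x - ∂(-3*x*y - 3*x + z)/∂z = -1
Assembling: d(omega) = (5*x) dx ∧ dy + (-1) dx ∧ dz.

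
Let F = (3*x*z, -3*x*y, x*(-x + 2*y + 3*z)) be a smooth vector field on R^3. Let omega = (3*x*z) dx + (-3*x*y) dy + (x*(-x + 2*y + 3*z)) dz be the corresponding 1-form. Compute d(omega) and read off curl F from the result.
d(omega) = (2*x) dy ∧ dz + (5*x - 2*y - 3*z) dz ∧ dx + (-3*y) dx ∧ dy; curl F = (2*x, 5*x - 2*y - 3*z, -3*y)

d omega = sum_{i<j} (∂f_j/∂x_i - ∂f_i/∂x_j) dx_i ∧ dx_j. Under the identification (dy ∧ dz, dz ∧ dx, dx ∧ dy) ↔ (e_x, e_y, e_z), the coefficients are exactly the components of curl F. Compute:
  ∂R/∂y - ∂Q/∂z = (2*x) - (0) = 2*x
  ∂P/∂z - ∂R/∂x = (3*x) - (-2*x + 2*y + 3*z) = 5*x - 2*y - 3*z
  ∂Q/∂x - ∂P/∂y = (-3*y) - (0) = -3*y.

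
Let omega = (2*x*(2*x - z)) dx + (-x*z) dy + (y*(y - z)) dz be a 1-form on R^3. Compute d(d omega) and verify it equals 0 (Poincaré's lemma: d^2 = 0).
d(d omega) = 0

Step 1: d omega = sum_{i<j} (∂f_j/∂x_i - ∂f_i/∂x_j) dx_i ∧ dx_j:
  coeff of dx ∧ dy: -z
  coeff of dx ∧ dz: 2*x
  coeff of dy ∧ dz: x + 2*y - z
Step 2: Apply d again to each 2-form coefficient. The only possible 3-form in R^3 is dx ∧ dy ∧ dz, with coefficient
  ∂(coeff of dy∧dz)/∂x - ∂(coeff of dx∧dz)/∂y + ∂(coeff of dx∧dy)/∂z
  = ∂/∂x (x + 2*y - z) - ∂/∂y (2*x) + ∂/∂z (-z).
Each of these terms simplifies to sums of mixed partials that cancel in pairs. The result is 0 (by equality of mixed partials for smooth functions — Schwarz / Clairaut).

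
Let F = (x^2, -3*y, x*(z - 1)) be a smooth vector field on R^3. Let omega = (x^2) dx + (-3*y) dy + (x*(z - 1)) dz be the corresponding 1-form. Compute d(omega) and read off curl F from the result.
d(omega) = (0) dy ∧ dz + (1 - z) dz ∧ dx + (0) dx ∧ dy; curl F = (0, 1 - z, 0)

d omega = sum_{i<j} (∂f_j/∂x_i - ∂f_i/∂x_j) dx_i ∧ dx_j. Under the identification (dy ∧ dz, dz ∧ dx, dx ∧ dy) ↔ (e_x, e_y, e_z), the coefficients are exactly the components of curl F. Compute:
  ∂R/∂y - ∂Q/∂z = (0) - (0) = 0
  ∂P/∂z - ∂R/∂x = (0) - (z - 1) = 1 - z
  ∂Q/∂x - ∂P/∂y = (0) - (0) = 0.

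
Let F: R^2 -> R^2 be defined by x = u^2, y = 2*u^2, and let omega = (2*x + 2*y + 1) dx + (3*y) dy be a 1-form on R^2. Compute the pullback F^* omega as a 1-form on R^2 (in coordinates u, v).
F^* omega = (36*u^3 + 2*u) du

Using F^*(f dg) = (f ∘ F) d(g ∘ F), substitute each coordinate x_i by F_i(u, v) in f_i, and replace dx_i by d F_i = (∂F_i/∂u) du + (∂F_i/∂v) dv.
  For the x component: f_1(F) = 6*u^2 + 1; d F_1 = (2*u) du + (0) dv
  For the y component: f_2(F) = 6*u^2; d F_2 = (4*u) du + (0) dv
Combining and collecting du, dv coefficients:
  coeff of du: 36*u^3 + 2*u
  coeff of dv: 0
F^* omega = (36*u^3 + 2*u) du.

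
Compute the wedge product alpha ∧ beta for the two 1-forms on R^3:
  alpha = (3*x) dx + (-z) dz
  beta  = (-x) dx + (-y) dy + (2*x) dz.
alpha ∧ beta = (-3*x*y) dx ∧ dy + (x*(6*x - z)) dx ∧ dz + (-y*z) dy ∧ dz

Distribute the wedge, using dx_i ∧ dx_j = -dx_j ∧ dx_i and dx_i ∧ dx_i = 0. For each pair (i, j) with i < j, the coefficient of dx_i ∧ dx_j in alpha ∧ beta is (alpha_i * beta_j - alpha_j * beta_i). Collecting: alpha ∧ beta = (-3*x*y) dx ∧ dy + (x*(6*x - z)) dx ∧ dz + (-y*z) dy ∧ dz.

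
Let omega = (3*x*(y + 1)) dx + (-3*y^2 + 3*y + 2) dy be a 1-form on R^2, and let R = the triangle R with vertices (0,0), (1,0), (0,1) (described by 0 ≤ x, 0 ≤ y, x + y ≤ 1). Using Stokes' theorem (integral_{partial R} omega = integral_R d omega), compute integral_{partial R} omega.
integral_(partial R) omega = -1/2

Stokes: integral_partial_R omega = integral_R d omega with d omega = (∂Q/∂x - ∂P/∂y) dx ∧ dy.
  ∂Q/∂x = 0
  ∂P/∂y = 3*x
  integrand = ∂Q/∂x - ∂P/∂y = -3*x.
Integrating over R: integral_0^1 integral_0^{1-x} (-3*x) dy dx = -1/2.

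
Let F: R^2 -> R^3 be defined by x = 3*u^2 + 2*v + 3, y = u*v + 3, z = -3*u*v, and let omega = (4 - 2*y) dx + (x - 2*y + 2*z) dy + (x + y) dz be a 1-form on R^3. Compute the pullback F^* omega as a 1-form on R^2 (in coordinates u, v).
F^* omega = (-18*u^2*v - 11*u*v^2 - 12*u - 4*v^2 - 21*v) du + (-6*u^3 - 11*u^2*v - 8*u*v - 21*u - 4) dv

Using F^*(f dg) = (f ∘ F) d(g ∘ F), substitute each coordinate x_i by F_i(u, v) in f_i, and replace dx_i by d F_i = (∂F_i/∂u) du + (∂F_i/∂v) dv.
  For the x component: f_1(F) = -2*u*v - 2; d F_1 = (6*u) du + (2) dv
  For the y component: f_2(F) = 3*u^2 - 8*u*v + 2*v - 3; d F_2 = (v) du + (u) dv
  For the z component: f_3(F) = 3*u^2 + u*v + 2*v + 6; d F_3 = (-3*v) du + (-3*u) dv
Combining and collecting du, dv coefficients:
  coeff of du: -18*u^2*v - 11*u*v^2 - 12*u - 4*v^2 - 21*v
  coeff of dv: -6*u^3 - 11*u^2*v - 8*u*v - 21*u - 4
F^* omega = (-18*u^2*v - 11*u*v^2 - 12*u - 4*v^2 - 21*v) du + (-6*u^3 - 11*u^2*v - 8*u*v - 21*u - 4) dv.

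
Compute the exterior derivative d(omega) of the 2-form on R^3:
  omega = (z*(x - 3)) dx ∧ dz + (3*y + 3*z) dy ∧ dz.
d(omega) = 0

For a 2-form omega = sum_{i<j} g_{ij} dx_i ∧ dx_j, the exterior derivative is
  d(omega) = sum_{i<j} d(g_{ij}) ∧ dx_i ∧ dx_j = sum_{i<j, k} (∂g_{ij}/∂x_k) dx_k ∧ dx_i ∧ dx_j.
Expand each term, using dx_k ∧ dx_i ∧ dx_j = sgn(permutation) dx_{(a)} ∧ dx_{(b)} ∧ dx_{(c)} with (a < b < c) sorted:

Collecting like 3-forms: d(omega) = 0.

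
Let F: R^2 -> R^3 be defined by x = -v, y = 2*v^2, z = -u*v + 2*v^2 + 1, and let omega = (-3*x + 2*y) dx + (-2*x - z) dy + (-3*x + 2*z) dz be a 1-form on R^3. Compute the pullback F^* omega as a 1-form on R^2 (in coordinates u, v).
F^* omega = (v*(2*u*v - 4*v^2 - 3*v - 2)) du + (2*u^2*v - 8*u*v^2 - 3*u*v - 2*u + 8*v^3 + 16*v^2 + v) dv

Using F^*(f dg) = (f ∘ F) d(g ∘ F), substitute each coordinate x_i by F_i(u, v) in f_i, and replace dx_i by d F_i = (∂F_i/∂u) du + (∂F_i/∂v) dv.
  For the x component: f_1(F) = v*(4*v + 3); d F_1 = (0) du + (-1) dv
  For the y component: f_2(F) = u*v - 2*v^2 + 2*v - 1; d F_2 = (0) du + (4*v) dv
  For the z component: f_3(F) = -2*u*v + 4*v^2 + 3*v + 2; d F_3 = (-v) du + (-u + 4*v) dv
Combining and collecting du, dv coefficients:
  coeff of du: v*(2*u*v - 4*v^2 - 3*v - 2)
  coeff of dv: 2*u^2*v - 8*u*v^2 - 3*u*v - 2*u + 8*v^3 + 16*v^2 + v
F^* omega = (v*(2*u*v - 4*v^2 - 3*v - 2)) du + (2*u^2*v - 8*u*v^2 - 3*u*v - 2*u + 8*v^3 + 16*v^2 + v) dv.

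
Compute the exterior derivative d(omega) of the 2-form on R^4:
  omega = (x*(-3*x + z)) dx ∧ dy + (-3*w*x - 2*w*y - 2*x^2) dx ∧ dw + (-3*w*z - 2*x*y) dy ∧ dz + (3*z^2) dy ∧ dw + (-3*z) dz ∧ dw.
d(omega) = (x - 2*y) dx ∧ dy ∧ dz + (2*w) dx ∧ dy ∧ dw + (-9*z) dy ∧ dz ∧ dw

For a 2-form omega = sum_{i<j} g_{ij} dx_i ∧ dx_j, the exterior derivative is
  d(omega) = sum_{i<j} d(g_{ij}) ∧ dx_i ∧ dx_j = sum_{i<j, k} (∂g_{ij}/∂x_k) dx_k ∧ dx_i ∧ dx_j.
Expand each term, using dx_k ∧ dx_i ∧ dx_j = sgn(permutation) dx_{(a)} ∧ dx_{(b)} ∧ dx_{(c)} with (a < b < c) sorted:
  d(x*(-3*x + z)) includes (∂/∂z)(x*(-3*x + z)) dz = (x) dz, which multiplied by dx ∧ dy gives (x) dx ∧ dy ∧ dz
  d(-3*w*x - 2*w*y - 2*x^2) includes (∂/∂y)(-3*w*x - 2*w*y - 2*x^2) dy = (-2*w) dy, which multiplied by dx ∧ dw gives (2*w) dx ∧ dy ∧ dw
  d(-3*w*z - 2*x*y) includes (∂/∂x)(-3*w*z - 2*x*y) dx = (-2*y) dx, which multiplied by dy ∧ dz gives (-2*y) dx ∧ dy ∧ dz
  d(-3*w*z - 2*x*y) includes (∂/∂w)(-3*w*z - 2*x*y) dw = (-3*z) dw, which multiplied by dy ∧ dz gives (-3*z) dy ∧ dz ∧ dw
  d(3*z^2) includes (∂/∂z)(3*z^2) dz = (6*z) dz, which multiplied by dy ∧ dw gives (-6*z) dy ∧ dz ∧ dw
Collecting like 3-forms: d(omega) = (x - 2*y) dx ∧ dy ∧ dz + (2*w) dx ∧ dy ∧ dw + (-9*z) dy ∧ dz ∧ dw.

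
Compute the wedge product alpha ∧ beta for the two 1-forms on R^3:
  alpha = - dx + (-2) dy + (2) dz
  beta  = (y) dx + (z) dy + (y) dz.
alpha ∧ beta = (2*y - z) dx ∧ dy + (-3*y) dx ∧ dz + (-2*y - 2*z) dy ∧ dz

Distribute the wedge, using dx_i ∧ dx_j = -dx_j ∧ dx_i and dx_i ∧ dx_i = 0. For each pair (i, j) with i < j, the coefficient of dx_i ∧ dx_j in alpha ∧ beta is (alpha_i * beta_j - alpha_j * beta_i). Collecting: alpha ∧ beta = (2*y - z) dx ∧ dy + (-3*y) dx ∧ dz + (-2*y - 2*z) dy ∧ dz.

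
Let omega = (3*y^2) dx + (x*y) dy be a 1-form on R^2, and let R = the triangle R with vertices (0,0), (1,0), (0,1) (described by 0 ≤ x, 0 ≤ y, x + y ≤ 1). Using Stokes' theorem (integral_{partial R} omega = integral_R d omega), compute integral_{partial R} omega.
integral_(partial R) omega = -5/6

Stokes: integral_partial_R omega = integral_R d omega with d omega = (∂Q/∂x - ∂P/∂y) dx ∧ dy.
  ∂Q/∂x = y
  ∂P/∂y = 6*y
  integrand = ∂Q/∂x - ∂P/∂y = -5*y.
Integrating over R: integral_0^1 integral_0^{1-x} (-5*y) dy dx = -5/6.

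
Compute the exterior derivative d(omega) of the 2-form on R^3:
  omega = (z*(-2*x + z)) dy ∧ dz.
d(omega) = (-2*z) dx ∧ dy ∧ dz

For a 2-form omega = sum_{i<j} g_{ij} dx_i ∧ dx_j, the exterior derivative is
  d(omega) = sum_{i<j} d(g_{ij}) ∧ dx_i ∧ dx_j = sum_{i<j, k} (∂g_{ij}/∂x_k) dx_k ∧ dx_i ∧ dx_j.
Expand each term, using dx_k ∧ dx_i ∧ dx_j = sgn(permutation) dx_{(a)} ∧ dx_{(b)} ∧ dx_{(c)} with (a < b < c) sorted:
  d(z*(-2*x + z)) includes (∂/∂x)(z*(-2*x + z)) dx = (-2*z) dx, which multiplied by dy ∧ dz gives (-2*z) dx ∧ dy ∧ dz
Collecting like 3-forms: d(omega) = (-2*z) dx ∧ dy ∧ dz.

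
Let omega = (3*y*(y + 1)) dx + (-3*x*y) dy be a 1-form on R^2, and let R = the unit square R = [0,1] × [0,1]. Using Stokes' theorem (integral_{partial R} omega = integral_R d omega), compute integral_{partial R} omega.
integral_(partial R) omega = -15/2

Stokes: integral_partial_R omega = integral_R d omega with d omega = (∂Q/∂x - ∂P/∂y) dx ∧ dy.
  ∂Q/∂x = -3*y
  ∂P/∂y = 6*y + 3
  integrand = ∂Q/∂x - ∂P/∂y = -9*y - 3.
Integrating over R: integral_0^1 integral_0^1 (-9*y - 3) dx dy = -15/2.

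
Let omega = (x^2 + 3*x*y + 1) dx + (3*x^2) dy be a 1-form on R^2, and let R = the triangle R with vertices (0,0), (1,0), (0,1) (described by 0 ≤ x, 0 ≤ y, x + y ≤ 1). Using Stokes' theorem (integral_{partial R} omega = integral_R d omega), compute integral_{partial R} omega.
integral_(partial R) omega = 1/2

Stokes: integral_partial_R omega = integral_R d omega with d omega = (∂Q/∂x - ∂P/∂y) dx ∧ dy.
  ∂Q/∂x = 6*x
  ∂P/∂y = 3*x
  integrand = ∂Q/∂x - ∂P/∂y = 3*x.
Integrating over R: integral_0^1 integral_0^{1-x} (3*x) dy dx = 1/2.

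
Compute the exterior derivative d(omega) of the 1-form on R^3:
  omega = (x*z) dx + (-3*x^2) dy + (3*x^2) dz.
d(omega) = (-6*x) dx ∧ dy + (5*x) dx ∧ dz

For a 1-form omega = sum_i f_i dx_i, the exterior derivative is
  d(omega) = sum_{i < j} (∂f_j/∂x_i - ∂f_i/∂x_j) dx_i ∧ dx_j.
  coefficient of dx ∧ dy: ∂f_2/∂x - ∂f_1/∂y = ∂(-3*x^2)/∂x - ∂(x*z)/∂y = -6*x
  coefficient of dx ∧ dz: ∂f_3/∂x - ∂f_1/∂z = ∂(3*x^2)/∂x - ∂(x*z)/∂z = 5*x
Assembling: d(omega) = (-6*x) dx ∧ dy + (5*x) dx ∧ dz.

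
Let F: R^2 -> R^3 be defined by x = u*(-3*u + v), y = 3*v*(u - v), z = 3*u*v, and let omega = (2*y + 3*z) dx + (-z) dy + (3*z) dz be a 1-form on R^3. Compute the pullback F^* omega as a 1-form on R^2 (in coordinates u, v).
F^* omega = (3*v*(-30*u^2 + 23*u*v - 2*v^2)) du + (3*u*v*(11*u + 4*v)) dv

Using F^*(f dg) = (f ∘ F) d(g ∘ F), substitute each coordinate x_i by F_i(u, v) in f_i, and replace dx_i by d F_i = (∂F_i/∂u) du + (∂F_i/∂v) dv.
  For the x component: f_1(F) = 3*v*(5*u - 2*v); d F_1 = (-6*u + v) du + (u) dv
  For the y component: f_2(F) = -3*u*v; d F_2 = (3*v) du + (3*u - 6*v) dv
  For the z component: f_3(F) = 9*u*v; d F_3 = (3*v) du + (3*u) dv
Combining and collecting du, dv coefficients:
  coeff of du: 3*v*(-30*u^2 + 23*u*v - 2*v^2)
  coeff of dv: 3*u*v*(11*u + 4*v)
F^* omega = (3*v*(-30*u^2 + 23*u*v - 2*v^2)) du + (3*u*v*(11*u + 4*v)) dv.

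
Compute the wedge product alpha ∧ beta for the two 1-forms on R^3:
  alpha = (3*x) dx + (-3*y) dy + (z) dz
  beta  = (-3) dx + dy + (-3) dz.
alpha ∧ beta = (3*x - 9*y) dx ∧ dy + (-9*x + 3*z) dx ∧ dz + (9*y - z) dy ∧ dz

Distribute the wedge, using dx_i ∧ dx_j = -dx_j ∧ dx_i and dx_i ∧ dx_i = 0. For each pair (i, j) with i < j, the coefficient of dx_i ∧ dx_j in alpha ∧ beta is (alpha_i * beta_j - alpha_j * beta_i). Collecting: alpha ∧ beta = (3*x - 9*y) dx ∧ dy + (-9*x + 3*z) dx ∧ dz + (9*y - z) dy ∧ dz.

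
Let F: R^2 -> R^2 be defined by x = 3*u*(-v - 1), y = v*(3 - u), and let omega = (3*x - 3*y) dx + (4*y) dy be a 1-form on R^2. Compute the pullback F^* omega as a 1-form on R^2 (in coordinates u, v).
F^* omega = (22*u*v^2 + 45*u*v + 27*u + 15*v^2 + 27*v) du + (22*u^2*v + 27*u^2 + 3*u*v + 36*v) dv

Using F^*(f dg) = (f ∘ F) d(g ∘ F), substitute each coordinate x_i by F_i(u, v) in f_i, and replace dx_i by d F_i = (∂F_i/∂u) du + (∂F_i/∂v) dv.
  For the x component: f_1(F) = -6*u*v - 9*u - 9*v; d F_1 = (-3*v - 3) du + (-3*u) dv
  For the y component: f_2(F) = 4*v*(3 - u); d F_2 = (-v) du + (3 - u) dv
Combining and collecting du, dv coefficients:
  coeff of du: 22*u*v^2 + 45*u*v + 27*u + 15*v^2 + 27*v
  coeff of dv: 22*u^2*v + 27*u^2 + 3*u*v + 36*v
F^* omega = (22*u*v^2 + 45*u*v + 27*u + 15*v^2 + 27*v) du + (22*u^2*v + 27*u^2 + 3*u*v + 36*v) dv.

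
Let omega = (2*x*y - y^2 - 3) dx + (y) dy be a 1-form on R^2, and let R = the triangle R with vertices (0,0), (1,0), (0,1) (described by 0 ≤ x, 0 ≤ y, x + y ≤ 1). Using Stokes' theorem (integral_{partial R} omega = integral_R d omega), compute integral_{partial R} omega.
integral_(partial R) omega = 0

Stokes: integral_partial_R omega = integral_R d omega with d omega = (∂Q/∂x - ∂P/∂y) dx ∧ dy.
  ∂Q/∂x = 0
  ∂P/∂y = 2*x - 2*y
  integrand = ∂Q/∂x - ∂P/∂y = -2*x + 2*y.
Integrating over R: integral_0^1 integral_0^{1-x} (-2*x + 2*y) dy dx = 0.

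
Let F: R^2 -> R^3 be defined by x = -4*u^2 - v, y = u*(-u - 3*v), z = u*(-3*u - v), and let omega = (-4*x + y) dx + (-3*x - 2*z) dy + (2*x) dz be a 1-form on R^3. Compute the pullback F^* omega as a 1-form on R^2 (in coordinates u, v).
F^* omega = (-108*u^3 - 26*u^2*v - 6*u*v^2 - 26*u*v - 7*v^2) du + (-46*u^3 - 6*u^2*v - 15*u^2 - 4*u*v - 4*v) dv

Using F^*(f dg) = (f ∘ F) d(g ∘ F), substitute each coordinate x_i by F_i(u, v) in f_i, and replace dx_i by d F_i = (∂F_i/∂u) du + (∂F_i/∂v) dv.
  For the x component: f_1(F) = 15*u^2 - 3*u*v + 4*v; d F_1 = (-8*u) du + (-1) dv
  For the y component: f_2(F) = 18*u^2 + 2*u*v + 3*v; d F_2 = (-2*u - 3*v) du + (-3*u) dv
  For the z component: f_3(F) = -8*u^2 - 2*v; d F_3 = (-6*u - v) du + (-u) dv
Combining and collecting du, dv coefficients:
  coeff of du: -108*u^3 - 26*u^2*v - 6*u*v^2 - 26*u*v - 7*v^2
  coeff of dv: -46*u^3 - 6*u^2*v - 15*u^2 - 4*u*v - 4*v
F^* omega = (-108*u^3 - 26*u^2*v - 6*u*v^2 - 26*u*v - 7*v^2) du + (-46*u^3 - 6*u^2*v - 15*u^2 - 4*u*v - 4*v) dv.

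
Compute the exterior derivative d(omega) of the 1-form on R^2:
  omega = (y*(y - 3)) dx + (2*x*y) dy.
d(omega) = (3) dx ∧ dy

For a 1-form omega = sum_i f_i dx_i, the exterior derivative is
  d(omega) = sum_{i < j} (∂f_j/∂x_i - ∂f_i/∂x_j) dx_i ∧ dx_j.
  coefficient of dx ∧ dy: ∂f_2/∂x - ∂f_1/∂y = ∂(2*x*y)/∂x - ∂(y*(y - 3))/∂y = 3
Assembling: d(omega) = (3) dx ∧ dy.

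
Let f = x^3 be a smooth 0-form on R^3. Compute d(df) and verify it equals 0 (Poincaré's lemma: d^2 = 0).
d(df) = 0

Step 1: df = sum_i (∂f/∂x_i) dx_i = (3*x^2) dx + (0) dy + (0) dz.
Step 2: Apply d again. Using the 1-form formula, the coefficient of dx ∧ dy in d(df) is ∂^2 f/∂x ∂y - ∂^2 f/∂y ∂x = (0) - (0) = 0 (equality of mixed partials for smooth f).
Similarly for dx ∧ dz and dy ∧ dz — all coefficients vanish. So d(df) = 0.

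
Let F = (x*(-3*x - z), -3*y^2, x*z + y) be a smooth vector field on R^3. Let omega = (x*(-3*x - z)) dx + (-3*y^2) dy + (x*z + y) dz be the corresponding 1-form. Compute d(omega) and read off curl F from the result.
d(omega) = (1) dy ∧ dz + (-x - z) dz ∧ dx + (0) dx ∧ dy; curl F = (1, -x - z, 0)

d omega = sum_{i<j} (∂f_j/∂x_i - ∂f_i/∂x_j) dx_i ∧ dx_j. Under the identification (dy ∧ dz, dz ∧ dx, dx ∧ dy) ↔ (e_x, e_y, e_z), the coefficients are exactly the components of curl F. Compute:
  ∂R/∂y - ∂Q/∂z = (1) - (0) = 1
  ∂P/∂z - ∂R/∂x = (-x) - (z) = -x - z
  ∂Q/∂x - ∂P/∂y = (0) - (0) = 0.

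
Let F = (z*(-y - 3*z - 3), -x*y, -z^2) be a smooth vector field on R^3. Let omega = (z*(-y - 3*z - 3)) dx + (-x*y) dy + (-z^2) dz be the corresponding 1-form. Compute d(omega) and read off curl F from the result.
d(omega) = (0) dy ∧ dz + (-y - 6*z - 3) dz ∧ dx + (-y + z) dx ∧ dy; curl F = (0, -y - 6*z - 3, -y + z)

d omega = sum_{i<j} (∂f_j/∂x_i - ∂f_i/∂x_j) dx_i ∧ dx_j. Under the identification (dy ∧ dz, dz ∧ dx, dx ∧ dy) ↔ (e_x, e_y, e_z), the coefficients are exactly the components of curl F. Compute:
  ∂R/∂y - ∂Q/∂z = (0) - (0) = 0
  ∂P/∂z - ∂R/∂x = (-y - 6*z - 3) - (0) = -y - 6*z - 3
  ∂Q/∂x - ∂P/∂y = (-y) - (-z) = -y + z.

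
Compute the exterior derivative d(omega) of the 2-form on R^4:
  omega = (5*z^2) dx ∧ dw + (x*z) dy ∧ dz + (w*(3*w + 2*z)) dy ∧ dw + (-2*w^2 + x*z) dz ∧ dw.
d(omega) = (-9*z) dx ∧ dz ∧ dw + (z) dx ∧ dy ∧ dz + (-2*w) dy ∧ dz ∧ dw

For a 2-form omega = sum_{i<j} g_{ij} dx_i ∧ dx_j, the exterior derivative is
  d(omega) = sum_{i<j} d(g_{ij}) ∧ dx_i ∧ dx_j = sum_{i<j, k} (∂g_{ij}/∂x_k) dx_k ∧ dx_i ∧ dx_j.
Expand each term, using dx_k ∧ dx_i ∧ dx_j = sgn(permutation) dx_{(a)} ∧ dx_{(b)} ∧ dx_{(c)} with (a < b < c) sorted:
  d(5*z^2) includes (∂/∂z)(5*z^2) dz = (10*z) dz, which multiplied by dx ∧ dw gives (-10*z) dx ∧ dz ∧ dw
  d(x*z) includes (∂/∂x)(x*z) dx = (z) dx, which multiplied by dy ∧ dz gives (z) dx ∧ dy ∧ dz
  d(w*(3*w + 2*z)) includes (∂/∂z)(w*(3*w + 2*z)) dz = (2*w) dz, which multiplied by dy ∧ dw gives (-2*w) dy ∧ dz ∧ dw
  d(-2*w^2 + x*z) includes (∂/∂x)(-2*w^2 + x*z) dx = (z) dx, which multiplied by dz ∧ dw gives (z) dx ∧ dz ∧ dw
Collecting like 3-forms: d(omega) = (-9*z) dx ∧ dz ∧ dw + (z) dx ∧ dy ∧ dz + (-2*w) dy ∧ dz ∧ dw.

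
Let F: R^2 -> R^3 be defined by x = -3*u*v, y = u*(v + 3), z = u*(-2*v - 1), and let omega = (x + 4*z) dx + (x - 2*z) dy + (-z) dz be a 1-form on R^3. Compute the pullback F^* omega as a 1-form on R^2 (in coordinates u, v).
F^* omega = (u*(30*v^2 + 13*v + 5)) du + (u^2*(30*v + 12)) dv

Using F^*(f dg) = (f ∘ F) d(g ∘ F), substitute each coordinate x_i by F_i(u, v) in f_i, and replace dx_i by d F_i = (∂F_i/∂u) du + (∂F_i/∂v) dv.
  For the x component: f_1(F) = u*(-11*v - 4); d F_1 = (-3*v) du + (-3*u) dv
  For the y component: f_2(F) = u*(v + 2); d F_2 = (v + 3) du + (u) dv
  For the z component: f_3(F) = u*(2*v + 1); d F_3 = (-2*v - 1) du + (-2*u) dv
Combining and collecting du, dv coefficients:
  coeff of du: u*(30*v^2 + 13*v + 5)
  coeff of dv: u^2*(30*v + 12)
F^* omega = (u*(30*v^2 + 13*v + 5)) du + (u^2*(30*v + 12)) dv.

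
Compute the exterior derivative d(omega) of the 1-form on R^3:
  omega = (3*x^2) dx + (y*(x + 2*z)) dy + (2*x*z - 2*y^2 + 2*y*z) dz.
d(omega) = (y) dx ∧ dy + (2*z) dx ∧ dz + (-6*y + 2*z) dy ∧ dz

For a 1-form omega = sum_i f_i dx_i, the exterior derivative is
  d(omega) = sum_{i < j} (∂f_j/∂x_i - ∂f_i/∂x_j) dx_i ∧ dx_j.
  coefficient of dx ∧ dy: ∂f_2/∂x - ∂f_1/∂y = ∂(y*(x + 2*z))/∂x - ∂(3*x^2)/∂y = y
  coefficient of dx ∧ dz: ∂f_3/∂x - ∂f_1/∂z = ∂(2*x*z - 2*y^2 + 2*y*z)/∂x - ∂(3*x^2)/∂z = 2*z
  coefficient of dy ∧ dz: ∂f_3/∂y - ∂f_2/∂z = ∂(2*x*z - 2*y^2 + 2*y*z)/∂y - ∂(y*(x + 2*z))/∂z = -6*y + 2*z
Assembling: d(omega) = (y) dx ∧ dy + (2*z) dx ∧ dz + (-6*y + 2*z) dy ∧ dz.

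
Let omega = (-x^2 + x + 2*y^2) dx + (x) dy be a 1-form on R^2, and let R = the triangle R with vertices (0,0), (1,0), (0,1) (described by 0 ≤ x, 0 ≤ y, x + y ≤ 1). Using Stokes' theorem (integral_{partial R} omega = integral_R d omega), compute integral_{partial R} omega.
integral_(partial R) omega = -1/6

Stokes: integral_partial_R omega = integral_R d omega with d omega = (∂Q/∂x - ∂P/∂y) dx ∧ dy.
  ∂Q/∂x = 1
  ∂P/∂y = 4*y
  integrand = ∂Q/∂x - ∂P/∂y = 1 - 4*y.
Integrating over R: integral_0^1 integral_0^{1-x} (1 - 4*y) dy dx = -1/6.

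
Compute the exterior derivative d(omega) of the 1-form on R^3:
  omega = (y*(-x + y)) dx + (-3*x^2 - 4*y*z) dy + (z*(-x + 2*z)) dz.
d(omega) = (-5*x - 2*y) dx ∧ dy + (-z) dx ∧ dz + (4*y) dy ∧ dz

For a 1-form omega = sum_i f_i dx_i, the exterior derivative is
  d(omega) = sum_{i < j} (∂f_j/∂x_i - ∂f_i/∂x_j) dx_i ∧ dx_j.
  coefficient of dx ∧ dy: ∂f_2/∂x - ∂f_1/∂y = ∂(-3*x^2 - 4*y*z)/∂x - ∂(y*(-x + y))/∂y = -5*x - 2*y
  coefficient of dx ∧ dz: ∂f_3/∂x - ∂f_1/∂z = ∂(z*(-x + 2*z))/∂x - ∂(y*(-x + y))/∂z = -z
  coefficient of dy ∧ dz: ∂f_3/∂y - ∂f_2/∂z = ∂(z*(-x + 2*z))/∂y - ∂(-3*x^2 - 4*y*z)/∂z = 4*y
Assembling: d(omega) = (-5*x - 2*y) dx ∧ dy + (-z) dx ∧ dz + (4*y) dy ∧ dz.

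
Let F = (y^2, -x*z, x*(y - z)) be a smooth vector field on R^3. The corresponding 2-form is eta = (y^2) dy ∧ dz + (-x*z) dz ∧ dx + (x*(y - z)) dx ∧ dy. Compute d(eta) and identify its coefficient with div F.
d(eta) = (-x) dx ∧ dy ∧ dz; div F = -x

For a 2-form in R^3 of the form above, applying d gives a 3-form with coefficient ∂P/∂x + ∂Q/∂y + ∂R/∂z:
  ∂P/∂x = 0
  ∂Q/∂y = 0
  ∂R/∂z = -x
Sum = -x, which is exactly div F.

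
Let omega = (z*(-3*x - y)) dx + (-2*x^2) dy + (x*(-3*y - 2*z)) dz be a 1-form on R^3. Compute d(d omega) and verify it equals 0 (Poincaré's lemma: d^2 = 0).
d(d omega) = 0

Step 1: d omega = sum_{i<j} (∂f_j/∂x_i - ∂f_i/∂x_j) dx_i ∧ dx_j:
  coeff of dx ∧ dy: -4*x + z
  coeff of dx ∧ dz: 3*x - 2*y - 2*z
  coeff of dy ∧ dz: -3*x
Step 2: Apply d again to each 2-form coefficient. The only possible 3-form in R^3 is dx ∧ dy ∧ dz, with coefficient
  ∂(coeff of dy∧dz)/∂x - ∂(coeff of dx∧dz)/∂y + ∂(coeff of dx∧dy)/∂z
  = ∂/∂x (-3*x) - ∂/∂y (3*x - 2*y - 2*z) + ∂/∂z (-4*x + z).
Each of these terms simplifies to sums of mixed partials that cancel in pairs. The result is 0 (by equality of mixed partials for smooth functions — Schwarz / Clairaut).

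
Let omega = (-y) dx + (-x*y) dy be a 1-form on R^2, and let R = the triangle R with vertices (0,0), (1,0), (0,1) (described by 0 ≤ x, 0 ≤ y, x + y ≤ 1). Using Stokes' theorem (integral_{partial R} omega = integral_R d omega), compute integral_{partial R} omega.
integral_(partial R) omega = 1/3

Stokes: integral_partial_R omega = integral_R d omega with d omega = (∂Q/∂x - ∂P/∂y) dx ∧ dy.
  ∂Q/∂x = -y
  ∂P/∂y = -1
  integrand = ∂Q/∂x - ∂P/∂y = 1 - y.
Integrating over R: integral_0^1 integral_0^{1-x} (1 - y) dy dx = 1/3.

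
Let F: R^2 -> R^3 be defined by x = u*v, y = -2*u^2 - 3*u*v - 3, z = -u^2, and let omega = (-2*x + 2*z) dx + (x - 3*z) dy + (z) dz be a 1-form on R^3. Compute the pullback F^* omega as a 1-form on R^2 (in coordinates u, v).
F^* omega = (5*u*(-2*u^2 - 3*u*v - v^2)) du + (u^2*(-11*u - 5*v)) dv

Using F^*(f dg) = (f ∘ F) d(g ∘ F), substitute each coordinate x_i by F_i(u, v) in f_i, and replace dx_i by d F_i = (∂F_i/∂u) du + (∂F_i/∂v) dv.
  For the x component: f_1(F) = 2*u*(-u - v); d F_1 = (v) du + (u) dv
  For the y component: f_2(F) = u*(3*u + v); d F_2 = (-4*u - 3*v) du + (-3*u) dv
  For the z component: f_3(F) = -u^2; d F_3 = (-2*u) du + (0) dv
Combining and collecting du, dv coefficients:
  coeff of du: 5*u*(-2*u^2 - 3*u*v - v^2)
  coeff of dv: u^2*(-11*u - 5*v)
F^* omega = (5*u*(-2*u^2 - 3*u*v - v^2)) du + (u^2*(-11*u - 5*v)) dv.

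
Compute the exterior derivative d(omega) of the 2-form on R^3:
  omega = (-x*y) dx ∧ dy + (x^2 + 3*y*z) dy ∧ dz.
d(omega) = (2*x) dx ∧ dy ∧ dz

For a 2-form omega = sum_{i<j} g_{ij} dx_i ∧ dx_j, the exterior derivative is
  d(omega) = sum_{i<j} d(g_{ij}) ∧ dx_i ∧ dx_j = sum_{i<j, k} (∂g_{ij}/∂x_k) dx_k ∧ dx_i ∧ dx_j.
Expand each term, using dx_k ∧ dx_i ∧ dx_j = sgn(permutation) dx_{(a)} ∧ dx_{(b)} ∧ dx_{(c)} with (a < b < c) sorted:
  d(x^2 + 3*y*z) includes (∂/∂x)(x^2 + 3*y*z) dx = (2*x) dx, which multiplied by dy ∧ dz gives (2*x) dx ∧ dy ∧ dz
Collecting like 3-forms: d(omega) = (2*x) dx ∧ dy ∧ dz.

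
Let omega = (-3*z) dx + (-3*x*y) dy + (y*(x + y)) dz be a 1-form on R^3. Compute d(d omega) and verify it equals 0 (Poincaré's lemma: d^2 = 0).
d(d omega) = 0

Step 1: d omega = sum_{i<j} (∂f_j/∂x_i - ∂f_i/∂x_j) dx_i ∧ dx_j:
  coeff of dx ∧ dy: -3*y
  coeff of dx ∧ dz: y + 3
  coeff of dy ∧ dz: x + 2*y
Step 2: Apply d again to each 2-form coefficient. The only possible 3-form in R^3 is dx ∧ dy ∧ dz, with coefficient
  ∂(coeff of dy∧dz)/∂x - ∂(coeff of dx∧dz)/∂y + ∂(coeff of dx∧dy)/∂z
  = ∂/∂x (x + 2*y) - ∂/∂y (y + 3) + ∂/∂z (-3*y).
Each of these terms simplifies to sums of mixed partials that cancel in pairs. The result is 0 (by equality of mixed partials for smooth functions — Schwarz / Clairaut).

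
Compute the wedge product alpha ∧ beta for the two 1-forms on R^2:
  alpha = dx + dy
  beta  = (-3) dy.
alpha ∧ beta = (-3) dx ∧ dy

Distribute the wedge, using dx_i ∧ dx_j = -dx_j ∧ dx_i and dx_i ∧ dx_i = 0. For each pair (i, j) with i < j, the coefficient of dx_i ∧ dx_j in alpha ∧ beta is (alpha_i * beta_j - alpha_j * beta_i). Collecting: alpha ∧ beta = (-3) dx ∧ dy.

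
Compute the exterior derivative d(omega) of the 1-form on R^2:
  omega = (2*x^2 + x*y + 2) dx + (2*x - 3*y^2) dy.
d(omega) = (2 - x) dx ∧ dy

For a 1-form omega = sum_i f_i dx_i, the exterior derivative is
  d(omega) = sum_{i < j} (∂f_j/∂x_i - ∂f_i/∂x_j) dx_i ∧ dx_j.
  coefficient of dx ∧ dy: ∂f_2/∂x - ∂f_1/∂y = ∂(2*x - 3*y^2)/∂x - ∂(2*x^2 + x*y + 2)/∂y = 2 - x
Assembling: d(omega) = (2 - x) dx ∧ dy.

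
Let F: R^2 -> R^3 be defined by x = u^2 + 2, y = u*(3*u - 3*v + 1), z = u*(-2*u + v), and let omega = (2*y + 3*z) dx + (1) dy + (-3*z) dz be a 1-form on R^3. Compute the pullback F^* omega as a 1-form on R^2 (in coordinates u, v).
F^* omega = (-24*u^3 + 12*u^2*v + 4*u^2 - 3*u*v^2 + 6*u - 3*v + 1) du + (3*u*(2*u^2 - u*v - 1)) dv

Using F^*(f dg) = (f ∘ F) d(g ∘ F), substitute each coordinate x_i by F_i(u, v) in f_i, and replace dx_i by d F_i = (∂F_i/∂u) du + (∂F_i/∂v) dv.
  For the x component: f_1(F) = u*(2 - 3*v); d F_1 = (2*u) du + (0) dv
  For the y component: f_2(F) = 1; d F_2 = (6*u - 3*v + 1) du + (-3*u) dv
  For the z component: f_3(F) = 3*u*(2*u - v); d F_3 = (-4*u + v) du + (u) dv
Combining and collecting du, dv coefficients:
  coeff of du: -24*u^3 + 12*u^2*v + 4*u^2 - 3*u*v^2 + 6*u - 3*v + 1
  coeff of dv: 3*u*(2*u^2 - u*v - 1)
F^* omega = (-24*u^3 + 12*u^2*v + 4*u^2 - 3*u*v^2 + 6*u - 3*v + 1) du + (3*u*(2*u^2 - u*v - 1)) dv.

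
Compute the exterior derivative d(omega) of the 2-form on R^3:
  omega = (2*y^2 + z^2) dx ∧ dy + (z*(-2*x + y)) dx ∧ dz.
d(omega) = (z) dx ∧ dy ∧ dz

For a 2-form omega = sum_{i<j} g_{ij} dx_i ∧ dx_j, the exterior derivative is
  d(omega) = sum_{i<j} d(g_{ij}) ∧ dx_i ∧ dx_j = sum_{i<j, k} (∂g_{ij}/∂x_k) dx_k ∧ dx_i ∧ dx_j.
Expand each term, using dx_k ∧ dx_i ∧ dx_j = sgn(permutation) dx_{(a)} ∧ dx_{(b)} ∧ dx_{(c)} with (a < b < c) sorted:
  d(2*y^2 + z^2) includes (∂/∂z)(2*y^2 + z^2) dz = (2*z) dz, which multiplied by dx ∧ dy gives (2*z) dx ∧ dy ∧ dz
  d(z*(-2*x + y)) includes (∂/∂y)(z*(-2*x + y)) dy = (z) dy, which multiplied by dx ∧ dz gives (-z) dx ∧ dy ∧ dz
Collecting like 3-forms: d(omega) = (z) dx ∧ dy ∧ dz.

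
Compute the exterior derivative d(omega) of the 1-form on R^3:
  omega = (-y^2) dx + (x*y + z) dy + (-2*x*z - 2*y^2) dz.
d(omega) = (3*y) dx ∧ dy + (-2*z) dx ∧ dz + (-4*y - 1) dy ∧ dz

For a 1-form omega = sum_i f_i dx_i, the exterior derivative is
  d(omega) = sum_{i < j} (∂f_j/∂x_i - ∂f_i/∂x_j) dx_i ∧ dx_j.
  coefficient of dx ∧ dy: ∂f_2/∂x - ∂f_1/∂y = ∂(x*y + z)/∂x - ∂(-y^2)/∂y = 3*y
  coefficient of dx ∧ dz: ∂f_3/∂x - ∂f_1/∂z = ∂(-2*x*z - 2*y^2)/∂x - ∂(-y^2)/∂z = -2*z
  coefficient of dy ∧ dz: ∂f_3/∂y - ∂f_2/∂z = ∂(-2*x*z - 2*y^2)/∂y - ∂(x*y + z)/∂z = -4*y - 1
Assembling: d(omega) = (3*y) dx ∧ dy + (-2*z) dx ∧ dz + (-4*y - 1) dy ∧ dz.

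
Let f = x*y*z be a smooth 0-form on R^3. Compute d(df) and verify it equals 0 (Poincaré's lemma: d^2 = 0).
d(df) = 0

Step 1: df = sum_i (∂f/∂x_i) dx_i = (y*z) dx + (x*z) dy + (x*y) dz.
Step 2: Apply d again. Using the 1-form formula, the coefficient of dx ∧ dy in d(df) is ∂^2 f/∂x ∂y - ∂^2 f/∂y ∂x = (z) - (z) = 0 (equality of mixed partials for smooth f).
Similarly for dx ∧ dz and dy ∧ dz — all coefficients vanish. So d(df) = 0.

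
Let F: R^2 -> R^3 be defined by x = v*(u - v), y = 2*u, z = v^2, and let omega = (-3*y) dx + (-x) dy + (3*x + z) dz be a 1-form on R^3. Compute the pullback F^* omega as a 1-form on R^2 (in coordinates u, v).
F^* omega = (2*v*(-4*u + v)) du + (-6*u^2 + 6*u*v^2 + 12*u*v - 4*v^3) dv

Using F^*(f dg) = (f ∘ F) d(g ∘ F), substitute each coordinate x_i by F_i(u, v) in f_i, and replace dx_i by d F_i = (∂F_i/∂u) du + (∂F_i/∂v) dv.
  For the x component: f_1(F) = -6*u; d F_1 = (v) du + (u - 2*v) dv
  For the y component: f_2(F) = v*(-u + v); d F_2 = (2) du + (0) dv
  For the z component: f_3(F) = v*(3*u - 2*v); d F_3 = (0) du + (2*v) dv
Combining and collecting du, dv coefficients:
  coeff of du: 2*v*(-4*u + v)
  coeff of dv: -6*u^2 + 6*u*v^2 + 12*u*v - 4*v^3
F^* omega = (2*v*(-4*u + v)) du + (-6*u^2 + 6*u*v^2 + 12*u*v - 4*v^3) dv.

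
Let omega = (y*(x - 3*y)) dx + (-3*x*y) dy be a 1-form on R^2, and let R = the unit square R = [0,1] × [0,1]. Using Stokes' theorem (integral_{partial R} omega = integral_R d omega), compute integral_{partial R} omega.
integral_(partial R) omega = 1

Stokes: integral_partial_R omega = integral_R d omega with d omega = (∂Q/∂x - ∂P/∂y) dx ∧ dy.
  ∂Q/∂x = -3*y
  ∂P/∂y = x - 6*y
  integrand = ∂Q/∂x - ∂P/∂y = -x + 3*y.
Integrating over R: integral_0^1 integral_0^1 (-x + 3*y) dx dy = 1.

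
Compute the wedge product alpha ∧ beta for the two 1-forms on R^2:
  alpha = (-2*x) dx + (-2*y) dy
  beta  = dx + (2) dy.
alpha ∧ beta = (-4*x + 2*y) dx ∧ dy

Distribute the wedge, using dx_i ∧ dx_j = -dx_j ∧ dx_i and dx_i ∧ dx_i = 0. For each pair (i, j) with i < j, the coefficient of dx_i ∧ dx_j in alpha ∧ beta is (alpha_i * beta_j - alpha_j * beta_i). Collecting: alpha ∧ beta = (-4*x + 2*y) dx ∧ dy.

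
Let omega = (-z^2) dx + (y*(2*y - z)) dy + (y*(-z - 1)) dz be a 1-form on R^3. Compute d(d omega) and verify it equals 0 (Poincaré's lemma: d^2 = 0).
d(d omega) = 0

Step 1: d omega = sum_{i<j} (∂f_j/∂x_i - ∂f_i/∂x_j) dx_i ∧ dx_j:
  coeff of dx ∧ dy: 0
  coeff of dx ∧ dz: 2*z
  coeff of dy ∧ dz: y - z - 1
Step 2: Apply d again to each 2-form coefficient. The only possible 3-form in R^3 is dx ∧ dy ∧ dz, with coefficient
  ∂(coeff of dy∧dz)/∂x - ∂(coeff of dx∧dz)/∂y + ∂(coeff of dx∧dy)/∂z
  = ∂/∂x (y - z - 1) - ∂/∂y (2*z) + ∂/∂z (0).
Each of these terms simplifies to sums of mixed partials that cancel in pairs. The result is 0 (by equality of mixed partials for smooth functions — Schwarz / Clairaut).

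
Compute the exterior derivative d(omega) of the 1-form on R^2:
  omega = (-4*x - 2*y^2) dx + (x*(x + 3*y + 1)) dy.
d(omega) = (2*x + 7*y + 1) dx ∧ dy

For a 1-form omega = sum_i f_i dx_i, the exterior derivative is
  d(omega) = sum_{i < j} (∂f_j/∂x_i - ∂f_i/∂x_j) dx_i ∧ dx_j.
  coefficient of dx ∧ dy: ∂f_2/∂x - ∂f_1/∂y = ∂(x*(x + 3*y + 1))/∂x - ∂(-4*x - 2*y^2)/∂y = 2*x + 7*y + 1
Assembling: d(omega) = (2*x + 7*y + 1) dx ∧ dy.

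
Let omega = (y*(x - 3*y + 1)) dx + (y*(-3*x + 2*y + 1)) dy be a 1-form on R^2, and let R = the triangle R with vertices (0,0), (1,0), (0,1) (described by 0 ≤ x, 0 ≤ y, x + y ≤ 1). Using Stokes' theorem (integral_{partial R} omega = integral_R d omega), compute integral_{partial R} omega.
integral_(partial R) omega = -1/6

Stokes: integral_partial_R omega = integral_R d omega with d omega = (∂Q/∂x - ∂P/∂y) dx ∧ dy.
  ∂Q/∂x = -3*y
  ∂P/∂y = x - 6*y + 1
  integrand = ∂Q/∂x - ∂P/∂y = -x + 3*y - 1.
Integrating over R: integral_0^1 integral_0^{1-x} (-x + 3*y - 1) dy dx = -1/6.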